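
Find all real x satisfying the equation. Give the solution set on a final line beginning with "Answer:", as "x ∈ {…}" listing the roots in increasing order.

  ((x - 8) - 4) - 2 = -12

Step 1. [((x - 8) - 4) - 2 = -12] -2 is outermost — add 2 both sides ⇒ sub: (x - 8) - 4 = -10.
Step 2. [(x - 8) - 4 = -10] add 4: x sits inside (… - 4) ⇒ sub: x - 8 = -6.
Step 3. [x - 8 = -6] peel the -8: add 8 from each side ⇒ sub: x = 2.

Answer: x ∈ {2}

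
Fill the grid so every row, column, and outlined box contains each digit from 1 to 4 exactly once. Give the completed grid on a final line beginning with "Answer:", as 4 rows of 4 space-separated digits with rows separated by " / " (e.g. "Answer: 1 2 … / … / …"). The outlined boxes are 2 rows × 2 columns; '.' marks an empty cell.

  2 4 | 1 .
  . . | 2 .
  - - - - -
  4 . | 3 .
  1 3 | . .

Step 1. [r4c4∈{2,4}] in row 4, 2 fits only at r4c4. So r4c4=2.
Step 2. [r1c4∈{3}] r1c4 has the single candidate 3. So r1c4=3.
Step 3. [r4c3∈{4}] r4c3 is down to just 4 ⇒ r4c3=4.
Step 4. [r2c2∈{1}] r2c2 is down to just 1 ⇒ r2c2=1.
Step 5. [r3c4∈{1}] r3c4 has the single candidate 1, so r3c4=1.
Step 6. [r2c4∈{4}] nothing but 4 survives at r2c4. So r2c4=4.
Step 7. [r2c1∈{3}] r2c1 is down to just 3 ⇒ r2c1=3.
Step 8. [r3c2∈{2}] r3c2 has the single candidate 2 ⇒ r3c2=2.

Answer: 2 4 1 3 / 3 1 2 4 / 4 2 3 1 / 1 3 4 2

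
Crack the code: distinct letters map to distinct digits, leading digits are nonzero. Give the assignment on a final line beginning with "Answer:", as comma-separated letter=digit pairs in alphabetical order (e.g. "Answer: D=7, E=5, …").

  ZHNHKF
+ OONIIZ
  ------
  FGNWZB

Step 1. [col 1: F + Z ≡ B (mod 10)] F=4 is one option consistent with column 1 (F + Z ≡ B (mod 10), carry-in 0) — take it. So F=4.
Step 2. [col 1: F + Z ≡ B (mod 10)] no forcing yet in column 1 (carry-in 0); Z=1 is free and consistent — try it ⇒ Z=1.
Step 3. [col 1: F + Z ≡ B (mod 10)] in column 1 we have F+Z≡B with carry-in 0; given F=4, Z=1 and digits 1,4 already taken and all letters distinct, that pins B to 5, so B=5.
Step 4. [col 2: K + I ≡ Z (mod 10)] column 2 (K + I ≡ Z (mod 10), carry-in 0) doesn't pin K yet; pick K=3 and continue. So K=3.
Step 5. [col 2: K + I ≡ Z (mod 10)] column 2: given K=3, Z=1, carry-in 0, and digits 1,3,4,5 already taken and all letters distinct, K+I≡Z (mod 10) forces I=8. So I=8.
Step 6. [col 3: H + I ≡ W (mod 10)] column 3 (H + I ≡ W (mod 10), carry-in 1) doesn't pin H yet; pick H=7 and continue, so H=7.
Step 7. [col 3: H + I ≡ W (mod 10)] from column 3 (H=7, I=8, carry-in 1, digits 1,3,4,5,7,8 already taken and all letters distinct): W must equal 6 ⇒ W=6.
Step 8. [col 4: N + N ≡ N (mod 10)] in column 4 we have N+N≡N with carry-in 1; given nothing yet and digits 1,3,4,5,6,7,8 already taken and all letters distinct, that pins N to 9, so N=9.
Step 9. [col 5: H + O ≡ G (mod 10)] from column 5 (H=7, carry-in 1, digits 1,3,4,5,6,7,8,9 already taken and all letters distinct): O must equal 2 ⇒ O=2.
Step 10. [col 5: H + O ≡ G (mod 10)] column 5 reads H+O+carry(1)=G with H=7, O=2; with digits 1,2,3,4,5,6,7,8,9 already taken and all letters distinct, the only value for G is 0 ⇒ G=0.

Answer: B=5, F=4, G=0, H=7, I=8, K=3, N=9, O=2, W=6, Z=1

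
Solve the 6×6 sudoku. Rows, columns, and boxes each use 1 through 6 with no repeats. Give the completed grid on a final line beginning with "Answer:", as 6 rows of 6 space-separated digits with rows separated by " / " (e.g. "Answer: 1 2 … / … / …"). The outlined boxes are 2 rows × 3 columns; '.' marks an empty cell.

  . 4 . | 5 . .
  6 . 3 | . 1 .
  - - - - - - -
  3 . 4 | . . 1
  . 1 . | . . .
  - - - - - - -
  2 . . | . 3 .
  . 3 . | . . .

Step 1. [r4c1∈{5}] r4c1 is down to just 5. So r4c1=5.
Step 2. [r4c4∈{2,3,4,6}] col 4 places 3 nowhere but r4c4, so r4c4=3.
Step 3. [r6c1∈{1,4}] r6c1 is the only open cell in col 1 admitting 4. So r6c1=4.
Step 4. [r3c5∈{2,5,6}] r3c5 is the only open cell in row 3 admitting 5, so r3c5=5.
Step 5. [r4c5∈{2,4,6}] across col 5, 4 lands solely at r4c5. So r4c5=4.
Step 6. [r1c6∈{2,3,6}] 3 has one home in row 1: r1c6. So r1c6=3.
Step 7. [r1c5∈{2,6}] in row 1, 6 fits only at r1c5 ⇒ r1c5=6.
Step 8. [r1c3∈{1,2}] r1c3 is the only open cell in row 1 admitting 2. So r1c3=2.
Step 9. [r4c6∈{2,6}] across row 4, 2 lands solely at r4c6 ⇒ r4c6=2.
Step 10. [r4c3∈{6}] nothing but 6 survives at r4c3 ⇒ r4c3=6.
Step 11. [r5c2∈{5,6}] r5c2 is the only open cell in col 2 admitting 6, so r5c2=6.
Step 12. [r6c6∈{5,6}] across col 6, 6 lands solely at r6c6 ⇒ r6c6=6.
Step 13. [r6c3∈{1,5}] in row 6, 5 fits only at r6c3 ⇒ r6c3=5.
Step 14. [r6c4∈{1,2}] r6c4 is the only open cell in row 6 admitting 1, so r6c4=1.
Step 15. [r5c4∈{4}] r5c4 is down to just 4 ⇒ r5c4=4.
Step 16. [r5c6∈{5}] r5c6 is down to just 5, so r5c6=5.
Step 17. [r1c1∈{1}] r1c1 is down to just 1 ⇒ r1c1=1.
Step 18. [r3c2∈{2}] r3c2 is down to just 2 ⇒ r3c2=2.
Step 19. [r5c3∈{1}] nothing but 1 survives at r5c3, so r5c3=1.
Step 20. [r2c2∈{5}] only 5 remains possible at r2c2, so r2c2=5.
Step 21. [r3c4∈{6}] r3c4 is down to just 6 ⇒ r3c4=6.
Step 22. [r2c4∈{2}] nothing but 2 survives at r2c4. So r2c4=2.
Step 23. [r6c5∈{2}] nothing but 2 survives at r6c5. So r6c5=2.
Step 24. [r2c6∈{4}] r2c6 has the single candidate 4 ⇒ r2c6=4.

Answer: 1 4 2 5 6 3 / 6 5 3 2 1 4 / 3 2 4 6 5 1 / 5 1 6 3 4 2 / 2 6 1 4 3 5 / 4 3 5 1 2 6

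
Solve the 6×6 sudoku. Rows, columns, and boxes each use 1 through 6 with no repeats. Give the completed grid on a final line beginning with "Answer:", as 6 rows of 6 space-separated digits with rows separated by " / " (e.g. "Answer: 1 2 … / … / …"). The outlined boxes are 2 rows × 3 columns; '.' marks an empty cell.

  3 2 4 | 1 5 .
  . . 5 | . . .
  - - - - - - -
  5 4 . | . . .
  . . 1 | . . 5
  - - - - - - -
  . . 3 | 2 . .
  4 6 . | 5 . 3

Step 1. [r2c1∈{1,6}] box 1 places 6 nowhere but r2c1 ⇒ r2c1=6.
Step 2. [r3c3∈{2,6}] 6 has one home in col 3: r3c3. So r3c3=6.
Step 3. [r3c4∈{3}] nothing but 3 survives at r3c4 ⇒ r3c4=3.
Step 4. [r5c1∈{1}] only 1 remains possible at r5c1. So r5c1=1.
Step 5. [r2c4∈{4}] r2c4's peers cover all but 4 ⇒ r2c4=4.
Step 6. [r4c5∈{2,4,6}] r4c5 is the only open cell in row 4 admitting 4. So r4c5=4.
Step 7. [r3c6∈{1,2}] col 6 places 1 nowhere but r3c6, so r3c6=1.
Step 8. [r2c6∈{2}] only 2 remains possible at r2c6 ⇒ r2c6=2.
Step 9. [r5c5∈{6}] r5c5 has the single candidate 6 ⇒ r5c5=6.
Step 10. [r6c3∈{2}] r6c3 is down to just 2 ⇒ r6c3=2.
Step 11. [r1c6∈{6}] r1c6's peers cover all but 6 ⇒ r1c6=6.
Step 12. [r3c5∈{2}] r3c5 is down to just 2, so r3c5=2.
Step 13. [r4c4∈{6}] r4c4 is down to just 6, so r4c4=6.
Step 14. [r5c6∈{4}] nothing but 4 survives at r5c6 ⇒ r5c6=4.
Step 15. [r2c2∈{1}] only 1 remains possible at r2c2, so r2c2=1.
Step 16. [r6c5∈{1}] nothing but 1 survives at r6c5. So r6c5=1.
Step 17. [r4c1∈{2}] only 2 remains possible at r4c1. So r4c1=2.
Step 18. [r4c2∈{3}] r4c2 has the single candidate 3. So r4c2=3.
Step 19. [r5c2∈{5}] nothing but 5 survives at r5c2 ⇒ r5c2=5.
Step 20. [r2c5∈{3}] nothing but 3 survives at r2c5. So r2c5=3.

Answer: 3 2 4 1 5 6 / 6 1 5 4 3 2 / 5 4 6 3 2 1 / 2 3 1 6 4 5 / 1 5 3 2 6 4 / 4 6 2 5 1 3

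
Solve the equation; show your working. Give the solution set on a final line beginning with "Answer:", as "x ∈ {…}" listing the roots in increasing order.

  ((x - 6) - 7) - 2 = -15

Step 1. [((x - 6) - 7) - 2 = -15] the outer -2 inverts by adding 2, so sub: (x - 6) - 7 = -13.
Step 2. [(x - 6) - 7 = -13] the outer -7 inverts by adding 7, so sub: x - 6 = -6.
Step 3. [x - 6 = -6] peel the -6: add 6 from each side. So sub: x = 0.

Answer: x ∈ {0}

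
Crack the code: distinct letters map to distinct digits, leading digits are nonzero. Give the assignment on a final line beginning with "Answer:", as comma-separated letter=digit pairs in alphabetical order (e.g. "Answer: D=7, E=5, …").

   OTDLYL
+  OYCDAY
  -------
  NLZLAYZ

Step 1. [col 1: L + Y ≡ Z (mod 10)] column 1 (L + Y ≡ Z (mod 10), carry-in 0) doesn't pin L yet; pick L=3 and continue. So L=3.
Step 2. [N] the sum has 7 digits but both addends have 6; that extra leading digit N is the final carry, namely 1. So N=1.
Step 3. [col 1: L + Y ≡ Z (mod 10)] several values work for Y in column 1 (L + Y ≡ Z (mod 10), carry-in 0); try Y=7. So Y=7.
Step 4. [col 1: L + Y ≡ Z (mod 10)] in column 1 we have L+Y≡Z with carry-in 0; given L=3, Y=7 and digits 1,3,7 already taken and all letters distinct, that pins Z to 0. So Z=0.
Step 5. [col 2: Y + A ≡ Y (mod 10)] column 2 reads Y+A+carry(1)=Y with Y=7; with digits 0,1,3,7 already taken and all letters distinct, the only value for A is 9, so A=9.
Step 6. [col 3: L + D ≡ A (mod 10)] column 3: given L=3, A=9, carry-in 1, and digits 0,1,3,7,9 already taken and all letters distinct, L+D≡A (mod 10) forces D=5 ⇒ D=5.
Step 7. [col 4: D + C ≡ L (mod 10)] from column 4 (D=5, L=3, carry-in 0, digits 0,1,3,5,7,9 already taken and all letters distinct): C must equal 8. So C=8.
Step 8. [col 5: T + Y ≡ Z (mod 10)] in column 5 we have T+Y≡Z with carry-in 1; given Y=7, Z=0 and digits 0,1,3,5,7,8,9 already taken and all letters distinct, that pins T to 2. So T=2.
Step 9. [col 6: O + O ≡ L (mod 10)] in column 6 we have O+O≡L with carry-in 1; given L=3 and digits 0,1,2,3,5,7,8,9 already taken and all letters distinct, that pins O to 6. So O=6.

Answer: A=9, C=8, D=5, L=3, N=1, O=6, T=2, Y=7, Z=0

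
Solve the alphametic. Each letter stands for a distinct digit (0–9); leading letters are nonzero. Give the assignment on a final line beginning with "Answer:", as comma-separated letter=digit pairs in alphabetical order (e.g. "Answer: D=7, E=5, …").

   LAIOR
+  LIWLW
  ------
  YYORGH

Step 1. [col 1: R + W ≡ H (mod 10)] several values work for H in column 1 (R + W ≡ H (mod 10), carry-in 0); try H=0. So H=0.
Step 2. [col 1: R + W ≡ H (mod 10)] column 1 (R + W ≡ H (mod 10), carry-in 0) doesn't pin R yet; pick R=8 and continue, so R=8.
Step 3. [col 1: R + W ≡ H (mod 10)] column 1 reads R+W+carry(0)=H with R=8, H=0; with digits 0,8 already taken and all letters distinct, the only value for W is 2 ⇒ W=2.
Step 4. [col 2: O + L ≡ G (mod 10)] column 2 (O + L ≡ G (mod 10), carry-in 1) doesn't pin L yet; pick L=5 and continue, so L=5.
Step 5. [col 2: O + L ≡ G (mod 10)] G=9 is one option consistent with column 2 (O + L ≡ G (mod 10), carry-in 1) — take it. So G=9.
Step 6. [Y] the sum has 6 digits but both addends have 5; that extra leading digit Y is the final carry, namely 1 ⇒ Y=1.
Step 7. [col 2: O + L ≡ G (mod 10)] column 2: given L=5, G=9, carry-in 1, and digits 0,1,2,5,8,9 already taken and all letters distinct, O+L≡G (mod 10) forces O=3, so O=3.
Step 8. [col 3: I + W ≡ R (mod 10)] column 3: given W=2, R=8, carry-in 0, and digits 0,1,2,3,5,8,9 already taken and all letters distinct, I+W≡R (mod 10) forces I=6 ⇒ I=6.
Step 9. [col 4: A + I ≡ O (mod 10)] column 4 reads A+I+carry(0)=O with I=6, O=3; with digits 0,1,2,3,5,6,8,9 already taken and all letters distinct, the only value for A is 7. So A=7.

Answer: A=7, G=9, H=0, I=6, L=5, O=3, R=8, W=2, Y=1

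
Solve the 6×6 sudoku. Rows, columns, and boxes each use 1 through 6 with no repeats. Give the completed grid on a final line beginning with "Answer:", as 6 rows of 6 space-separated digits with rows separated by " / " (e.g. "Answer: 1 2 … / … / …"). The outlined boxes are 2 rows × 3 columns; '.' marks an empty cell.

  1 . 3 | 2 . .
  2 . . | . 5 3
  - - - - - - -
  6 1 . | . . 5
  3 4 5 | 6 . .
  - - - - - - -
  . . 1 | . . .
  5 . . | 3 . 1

Step 1. [r5c1∈{4}] r5c1 has the single candidate 4 ⇒ r5c1=4.
Step 2. [r6c5∈{2,4,6}] row 6 places 4 nowhere but r6c5, so r6c5=4.
Step 3. [r2c2∈{6}] nothing but 6 survives at r2c2 ⇒ r2c2=6.
Step 4. [r4c6∈{2}] r4c6 has the single candidate 2 ⇒ r4c6=2.
Step 5. [r1c5∈{6}] r1c5 is down to just 6. So r1c5=6.
Step 6. [r6c2∈{2}] nothing but 2 survives at r6c2, so r6c2=2.
Step 7. [r1c6∈{4}] nothing but 4 survives at r1c6 ⇒ r1c6=4.
Step 8. [r5c4∈{5}] r5c4 has the single candidate 5. So r5c4=5.
Step 9. [r2c4∈{1}] nothing but 1 survives at r2c4. So r2c4=1.
Step 10. [r6c3∈{6}] r6c3 has the single candidate 6, so r6c3=6.
Step 11. [r5c6∈{6}] r5c6 is down to just 6. So r5c6=6.
Step 12. [r1c2∈{5}] only 5 remains possible at r1c2 ⇒ r1c2=5.
Step 13. [r2c3∈{4}] r2c3's peers cover all but 4, so r2c3=4.
Step 14. [r4c5∈{1}] r4c5 has the single candidate 1 ⇒ r4c5=1.
Step 15. [r3c4∈{4}] r3c4 is down to just 4, so r3c4=4.
Step 16. [r3c5∈{3}] r3c5 is down to just 3. So r3c5=3.
Step 17. [r5c2∈{3}] nothing but 3 survives at r5c2, so r5c2=3.
Step 18. [r5c5∈{2}] r5c5 has the single candidate 2. So r5c5=2.
Step 19. [r3c3∈{2}] r3c3 is down to just 2 ⇒ r3c3=2.

Answer: 1 5 3 2 6 4 / 2 6 4 1 5 3 / 6 1 2 4 3 5 / 3 4 5 6 1 2 / 4 3 1 5 2 6 / 5 2 6 3 4 1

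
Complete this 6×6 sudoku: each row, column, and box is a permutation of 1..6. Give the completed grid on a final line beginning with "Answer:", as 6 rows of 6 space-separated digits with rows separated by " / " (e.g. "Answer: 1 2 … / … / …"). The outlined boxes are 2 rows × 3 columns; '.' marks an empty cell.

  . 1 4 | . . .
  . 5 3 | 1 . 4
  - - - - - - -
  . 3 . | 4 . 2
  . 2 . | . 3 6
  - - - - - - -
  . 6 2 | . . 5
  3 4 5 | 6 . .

Step 1. [r3c5∈{1,5}] 1 has one home in box 4: r3c5 ⇒ r3c5=1.
Step 2. [r1c4∈{2,3,5}] col 4 places 2 nowhere but r1c4. So r1c4=2.
Step 3. [r1c1∈{6}] r1c1 has the single candidate 6. So r1c1=6.
Step 4. [r4c1∈{1,4,5}] across row 4, 4 lands solely at r4c1. So r4c1=4.
Step 5. [r1c5∈{5}] r1c5's peers cover all but 5. So r1c5=5.
Step 6. [r4c3∈{1}] r4c3 has the single candidate 1. So r4c3=1.
Step 7. [r3c1∈{5}] r3c1 is down to just 5, so r3c1=5.
Step 8. [r6c6∈{1}] r6c6's peers cover all but 1 ⇒ r6c6=1.
Step 9. [r3c3∈{6}] only 6 remains possible at r3c3 ⇒ r3c3=6.
Step 10. [r2c1∈{2}] only 2 remains possible at r2c1. So r2c1=2.
Step 11. [r5c5∈{4}] r5c5's peers cover all but 4, so r5c5=4.
Step 12. [r5c4∈{3}] only 3 remains possible at r5c4 ⇒ r5c4=3.
Step 13. [r2c5∈{6}] r2c5 has the single candidate 6 ⇒ r2c5=6.
Step 14. [r4c4∈{5}] r4c4's peers cover all but 5. So r4c4=5.
Step 15. [r1c6∈{3}] nothing but 3 survives at r1c6. So r1c6=3.
Step 16. [r5c1∈{1}] r5c1's peers cover all but 1. So r5c1=1.
Step 17. [r6c5∈{2}] r6c5's peers cover all but 2, so r6c5=2.

Answer: 6 1 4 2 5 3 / 2 5 3 1 6 4 / 5 3 6 4 1 2 / 4 2 1 5 3 6 / 1 6 2 3 4 5 / 3 4 5 6 2 1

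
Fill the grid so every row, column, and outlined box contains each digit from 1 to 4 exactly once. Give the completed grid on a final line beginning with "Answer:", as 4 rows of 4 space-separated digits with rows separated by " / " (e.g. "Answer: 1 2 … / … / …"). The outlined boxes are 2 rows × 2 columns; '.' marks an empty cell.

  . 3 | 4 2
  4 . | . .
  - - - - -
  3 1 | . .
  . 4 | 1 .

Step 1. [r2c3∈{3}] r2c3's peers cover all but 3. So r2c3=3.
Step 2. [r4c4∈{3}] only 3 remains possible at r4c4. So r4c4=3.
Step 3. [r3c3∈{2}] r3c3 has the single candidate 2, so r3c3=2.
Step 4. [r3c4∈{4}] r3c4 is down to just 4. So r3c4=4.
Step 5. [r1c1∈{1}] r1c1 is down to just 1. So r1c1=1.
Step 6. [r2c2∈{2}] r2c2's peers cover all but 2, so r2c2=2.
Step 7. [r2c4∈{1}] only 1 remains possible at r2c4. So r2c4=1.
Step 8. [r4c1∈{2}] r4c1 has the single candidate 2. So r4c1=2.

Answer: 1 3 4 2 / 4 2 3 1 / 3 1 2 4 / 2 4 1 3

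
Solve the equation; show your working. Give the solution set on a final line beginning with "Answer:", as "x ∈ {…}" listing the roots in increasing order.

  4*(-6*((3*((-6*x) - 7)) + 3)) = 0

Step 1. [4*(-6*((3*((-6*x) - 7)) + 3)) = 0] LHS = 4·(…); ÷4 both sides ⇒ div: -6*((3*((-6*x) - 7)) + 3) = 0.
Step 2. [-6*((3*((-6*x) - 7)) + 3) = 0] leading coefficient -6: divide by -6, so div: (3*((-6*x) - 7)) + 3 = 0.
Step 3. [(3*((-6*x) - 7)) + 3 = 0] +3 is outermost — subtract 3 both sides ⇒ sub: 3*((-6*x) - 7) = -3.
Step 4. [3*((-6*x) - 7) = -3] 3 out front; divide by 3. So div: (-6*x) - 7 = -1.
Step 5. [(-6*x) - 7 = -1] add 7: x sits inside (… - 7). So sub: -6*x = 6.
Step 6. [-6*x = 6] leading coefficient -6: divide by -6 ⇒ div: x = -1.

Answer: x ∈ {-1}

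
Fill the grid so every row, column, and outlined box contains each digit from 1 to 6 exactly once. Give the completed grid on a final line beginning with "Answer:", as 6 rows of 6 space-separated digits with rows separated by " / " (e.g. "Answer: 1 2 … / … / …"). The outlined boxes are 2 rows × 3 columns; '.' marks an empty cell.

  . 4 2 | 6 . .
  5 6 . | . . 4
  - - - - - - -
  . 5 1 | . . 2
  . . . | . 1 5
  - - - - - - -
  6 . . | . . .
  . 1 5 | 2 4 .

Step 1. [r6c1∈{3}] nothing but 3 survives at r6c1 ⇒ r6c1=3.
Step 2. [r4c2∈{2,3}] r4c2 is the only open cell in col 2 admitting 3. So r4c2=3.
Step 3. [r4c4∈{4}] nothing but 4 survives at r4c4. So r4c4=4.
Step 4. [r5c4∈{1,3,5}] 5 has one home in col 4: r5c4. So r5c4=5.
Step 5. [r5c5∈{3}] nothing but 3 survives at r5c5, so r5c5=3.
Step 6. [r1c6∈{1,3}] across row 1, 3 lands solely at r1c6. So r1c6=3.
Step 7. [r5c3∈{4}] nothing but 4 survives at r5c3 ⇒ r5c3=4.
Step 8. [r4c3∈{6}] nothing but 6 survives at r4c3 ⇒ r4c3=6.
Step 9. [r1c1∈{1}] r1c1's peers cover all but 1, so r1c1=1.
Step 10. [r3c1∈{4}] r3c1 has the single candidate 4, so r3c1=4.
Step 11. [r5c6∈{1}] only 1 remains possible at r5c6 ⇒ r5c6=1.
Step 12. [r3c5∈{6}] only 6 remains possible at r3c5, so r3c5=6.
Step 13. [r6c6∈{6}] r6c6 is down to just 6, so r6c6=6.
Step 14. [r2c4∈{1}] nothing but 1 survives at r2c4. So r2c4=1.
Step 15. [r2c3∈{3}] r2c3's peers cover all but 3. So r2c3=3.
Step 16. [r3c4∈{3}] nothing but 3 survives at r3c4 ⇒ r3c4=3.
Step 17. [r1c5∈{5}] r1c5 has the single candidate 5, so r1c5=5.
Step 18. [r2c5∈{2}] r2c5 is down to just 2. So r2c5=2.
Step 19. [r4c1∈{2}] only 2 remains possible at r4c1, so r4c1=2.
Step 20. [r5c2∈{2}] r5c2 has the single candidate 2 ⇒ r5c2=2.

Answer: 1 4 2 6 5 3 / 5 6 3 1 2 4 / 4 5 1 3 6 2 / 2 3 6 4 1 5 / 6 2 4 5 3 1 / 3 1 5 2 4 6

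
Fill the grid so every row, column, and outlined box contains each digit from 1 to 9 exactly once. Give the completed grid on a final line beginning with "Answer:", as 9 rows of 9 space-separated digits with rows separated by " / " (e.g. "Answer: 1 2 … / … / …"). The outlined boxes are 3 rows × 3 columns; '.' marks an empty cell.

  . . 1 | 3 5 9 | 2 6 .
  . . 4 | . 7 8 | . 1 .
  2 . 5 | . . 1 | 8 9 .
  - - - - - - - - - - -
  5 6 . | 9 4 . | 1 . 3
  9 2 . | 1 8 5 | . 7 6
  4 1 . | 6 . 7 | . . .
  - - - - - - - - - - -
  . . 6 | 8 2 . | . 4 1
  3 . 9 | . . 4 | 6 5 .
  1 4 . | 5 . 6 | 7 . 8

Step 1. [r2c7∈{3,5}] r2c7 is the only open cell in box 3 admitting 3. So r2c7=3.
Step 2. [r6c9∈{2,5,9}] across col 9, 9 lands solely at r6c9 ⇒ r6c9=9.
Step 3. [r7c1∈{7}] nothing but 7 survives at r7c1. So r7c1=7.
Step 4. [r6c8∈{2,8}] 2 has one home in row 6: r6c8 ⇒ r6c8=2.
Step 5. [r1c9∈{4,7}] in row 1, 4 fits only at r1c9, so r1c9=4.
Step 6. [r6c5∈{3}] nothing but 3 survives at r6c5. So r6c5=3.
Step 7. [r1c2∈{7,8}] in row 1, 7 fits only at r1c2 ⇒ r1c2=7.
Step 8. [r4c8∈{8}] only 8 remains possible at r4c8. So r4c8=8.
Step 9. [r7c7∈{9}] r7c7 is down to just 9, so r7c7=9.
Step 10. [r8c4∈{7}] nothing but 7 survives at r8c4 ⇒ r8c4=7.
Step 11. [r3c2∈{3}] only 3 remains possible at r3c2, so r3c2=3.
Step 12. [r6c7∈{5}] r6c7 has the single candidate 5, so r6c7=5.
Step 13. [r7c6∈{3}] r7c6 has the single candidate 3, so r7c6=3.
Step 14. [r2c2∈{9}] r2c2 is down to just 9, so r2c2=9.
Step 15. [r5c3∈{3}] only 3 remains possible at r5c3 ⇒ r5c3=3.
Step 16. [r2c4∈{2}] r2c4 has the single candidate 2, so r2c4=2.
Step 17. [r2c9∈{5}] only 5 remains possible at r2c9, so r2c9=5.
Step 18. [r1c1∈{8}] r1c1 has the single candidate 8, so r1c1=8.
Step 19. [r4c6∈{2}] only 2 remains possible at r4c6. So r4c6=2.
Step 20. [r8c9∈{2}] r8c9 is down to just 2 ⇒ r8c9=2.
Step 21. [r4c3∈{7}] r4c3 is down to just 7. So r4c3=7.
Step 22. [r3c9∈{7}] only 7 remains possible at r3c9. So r3c9=7.
Step 23. [r8c2∈{8}] r8c2's peers cover all but 8. So r8c2=8.
Step 24. [r6c3∈{8}] r6c3 has the single candidate 8. So r6c3=8.
Step 25. [r5c7∈{4}] only 4 remains possible at r5c7 ⇒ r5c7=4.
Step 26. [r8c5∈{1}] r8c5 has the single candidate 1, so r8c5=1.
Step 27. [r9c5∈{9}] only 9 remains possible at r9c5, so r9c5=9.
Step 28. [r3c5∈{6}] r3c5 has the single candidate 6 ⇒ r3c5=6.
Step 29. [r7c2∈{5}] nothing but 5 survives at r7c2. So r7c2=5.
Step 30. [r9c8∈{3}] r9c8 has the single candidate 3. So r9c8=3.
Step 31. [r9c3∈{2}] r9c3's peers cover all but 2, so r9c3=2.
Step 32. [r3c4∈{4}] r3c4 is down to just 4 ⇒ r3c4=4.
Step 33. [r2c1∈{6}] only 6 remains possible at r2c1 ⇒ r2c1=6.

Answer: 8 7 1 3 5 9 2 6 4 / 6 9 4 2 7 8 3 1 5 / 2 3 5 4 6 1 8 9 7 / 5 6 7 9 4 2 1 8 3 / 9 2 3 1 8 5 4 7 6 / 4 1 8 6 3 7 5 2 9 / 7 5 6 8 2 3 9 4 1 / 3 8 9 7 1 4 6 5 2 / 1 4 2 5 9 6 7 3 8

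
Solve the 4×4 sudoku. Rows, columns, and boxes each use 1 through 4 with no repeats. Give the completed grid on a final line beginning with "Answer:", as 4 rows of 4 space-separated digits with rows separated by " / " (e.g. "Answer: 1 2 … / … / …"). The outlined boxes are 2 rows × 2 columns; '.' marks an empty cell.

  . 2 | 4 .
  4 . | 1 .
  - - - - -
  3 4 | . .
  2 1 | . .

Step 1. [r1c4∈{3}] r1c4 is down to just 3, so r1c4=3.
Step 2. [r3c4∈{1,2}] r3c4 is the only open cell in row 3 admitting 1. So r3c4=1.
Step 3. [r3c3∈{2}] r3c3 has the single candidate 2 ⇒ r3c3=2.
Step 4. [r2c2∈{3}] only 3 remains possible at r2c2, so r2c2=3.
Step 5. [r1c1∈{1}] only 1 remains possible at r1c1 ⇒ r1c1=1.
Step 6. [r4c3∈{3}] only 3 remains possible at r4c3. So r4c3=3.
Step 7. [r2c4∈{2}] only 2 remains possible at r2c4, so r2c4=2.
Step 8. [r4c4∈{4}] only 4 remains possible at r4c4. So r4c4=4.

Answer: 1 2 4 3 / 4 3 1 2 / 3 4 2 1 / 2 1 3 4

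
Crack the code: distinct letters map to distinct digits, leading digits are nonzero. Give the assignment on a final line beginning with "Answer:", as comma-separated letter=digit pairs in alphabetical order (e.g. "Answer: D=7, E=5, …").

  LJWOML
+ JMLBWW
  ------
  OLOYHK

Step 1. [col 1: L + W ≡ K (mod 10)] column 1 (L + W ≡ K (mod 10), carry-in 0) doesn't pin L yet; pick L=7 and continue. So L=7.
Step 2. [col 1: L + W ≡ K (mod 10)] column 1 (L + W ≡ K (mod 10), carry-in 0) doesn't pin W yet; pick W=1 and continue, so W=1.
Step 3. [col 1: L + W ≡ K (mod 10)] column 1 reads L+W+carry(0)=K with L=7, W=1; with digits 1,7 already taken and all letters distinct, the only value for K is 8, so K=8.
Step 4. [col 2: M + W ≡ H (mod 10)] column 2 (M + W ≡ H (mod 10), carry-in 0) doesn't pin H yet; pick H=6 and continue. So H=6.
Step 5. [col 2: M + W ≡ H (mod 10)] column 2 reads M+W+carry(0)=H with W=1, H=6; with digits 1,6,7,8 already taken and all letters distinct, the only value for M is 5 ⇒ M=5.
Step 6. [col 3: O + B ≡ Y (mod 10)] column 3 (O + B ≡ Y (mod 10), carry-in 0) doesn't pin O yet; pick O=9 and continue. So O=9.
Step 7. [col 3: O + B ≡ Y (mod 10)] column 3 (O + B ≡ Y (mod 10), carry-in 0) doesn't pin Y yet; pick Y=3 and continue ⇒ Y=3.
Step 8. [col 3: O + B ≡ Y (mod 10)] in column 3 we have O+B≡Y with carry-in 0; given O=9, Y=3 and digits 1,3,5,6,7,8,9 already taken and all letters distinct, that pins B to 4, so B=4.
Step 9. [col 5: J + M ≡ L (mod 10)] column 5: given M=5, L=7, carry-in 0, and digits 1,3,4,5,6,7,8,9 already taken and all letters distinct, J+M≡L (mod 10) forces J=2. So J=2.

Answer: B=4, H=6, J=2, K=8, L=7, M=5, O=9, W=1, Y=3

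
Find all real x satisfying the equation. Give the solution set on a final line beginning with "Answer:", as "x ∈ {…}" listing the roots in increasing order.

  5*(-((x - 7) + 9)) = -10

Step 1. [5*(-((x - 7) + 9)) = -10] leading coefficient 5: divide by 5 ⇒ div: -((x - 7) + 9) = -2.
Step 2. [-((x - 7) + 9) = -2] flip signs both sides ⇒ neg: (x - 7) + 9 = 2.
Step 3. [(x - 7) + 9 = 2] peel the +9: subtract 9 from each side ⇒ sub: x - 7 = -7.
Step 4. [x - 7 = -7] add 7: x sits inside (… - 7). So sub: x = 0.

Answer: x ∈ {0}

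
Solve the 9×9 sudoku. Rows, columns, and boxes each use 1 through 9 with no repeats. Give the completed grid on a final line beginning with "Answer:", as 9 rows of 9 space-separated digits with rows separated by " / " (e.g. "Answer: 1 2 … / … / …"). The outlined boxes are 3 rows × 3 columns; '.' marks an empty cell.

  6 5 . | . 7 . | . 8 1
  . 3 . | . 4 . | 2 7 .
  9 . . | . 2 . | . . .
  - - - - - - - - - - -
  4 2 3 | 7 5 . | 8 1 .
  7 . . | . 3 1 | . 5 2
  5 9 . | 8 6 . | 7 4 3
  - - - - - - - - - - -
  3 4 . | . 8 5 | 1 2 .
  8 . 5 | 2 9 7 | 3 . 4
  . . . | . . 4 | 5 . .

Step 1. [r4c9∈{6,9}] row 4 places 6 nowhere but r4c9 ⇒ r4c9=6.
Step 2. [r8c2∈{1,6}] 1 has one home in row 8: r8c2, so r8c2=1.
Step 3. [r9c4∈{1,3,6}] across row 9, 3 lands solely at r9c4. So r9c4=3.
Step 4. [r1c4∈{9}] r1c4's peers cover all but 9, so r1c4=9.
Step 5. [r3c7∈{4,6}] 6 has one home in col 7: r3c7. So r3c7=6.
Step 6. [r9c8∈{6,9}] 9 has one home in col 8: r9c8. So r9c8=9.
Step 7. [r3c3∈{1,4,7,8}] in row 3, 4 fits only at r3c3 ⇒ r3c3=4.
Step 8. [r7c3∈{6,7,9}] r7c3 is the only open cell in row 7 admitting 9. So r7c3=9.
Step 9. [r9c3∈{2,6,7}] r9c3 is the only open cell in col 3 admitting 7, so r9c3=7.
Step 10. [r2c1∈{1}] nothing but 1 survives at r2c1. So r2c1=1.
Step 11. [r2c3∈{8}] r2c3's peers cover all but 8, so r2c3=8.
Step 12. [r3c9∈{5}] r3c9 is down to just 5, so r3c9=5.
Step 13. [r1c6∈{3}] nothing but 3 survives at r1c6, so r1c6=3.
Step 14. [r7c4∈{6}] r7c4's peers cover all but 6 ⇒ r7c4=6.
Step 15. [r9c2∈{6}] r9c2 is down to just 6. So r9c2=6.
Step 16. [r9c9∈{8}] r9c9's peers cover all but 8, so r9c9=8.
Step 17. [r5c3∈{6}] nothing but 6 survives at r5c3, so r5c3=6.
Step 18. [r6c6∈{2}] nothing but 2 survives at r6c6 ⇒ r6c6=2.
Step 19. [r1c3∈{2}] r1c3 is down to just 2 ⇒ r1c3=2.
Step 20. [r6c3∈{1}] nothing but 1 survives at r6c3, so r6c3=1.
Step 21. [r9c1∈{2}] r9c1's peers cover all but 2, so r9c1=2.
Step 22. [r3c4∈{1}] nothing but 1 survives at r3c4, so r3c4=1.
Step 23. [r9c5∈{1}] nothing but 1 survives at r9c5 ⇒ r9c5=1.
Step 24. [r5c2∈{8}] nothing but 8 survives at r5c2, so r5c2=8.
Step 25. [r3c8∈{3}] r3c8 is down to just 3, so r3c8=3.
Step 26. [r3c6∈{8}] r3c6's peers cover all but 8 ⇒ r3c6=8.
Step 27. [r2c6∈{6}] r2c6 has the single candidate 6, so r2c6=6.
Step 28. [r5c4∈{4}] nothing but 4 survives at r5c4. So r5c4=4.
Step 29. [r7c9∈{7}] r7c9 has the single candidate 7 ⇒ r7c9=7.
Step 30. [r1c7∈{4}] r1c7 has the single candidate 4, so r1c7=4.
Step 31. [r8c8∈{6}] r8c8 is down to just 6 ⇒ r8c8=6.
Step 32. [r3c2∈{7}] r3c2 is down to just 7 ⇒ r3c2=7.
Step 33. [r5c7∈{9}] only 9 remains possible at r5c7, so r5c7=9.
Step 34. [r2c9∈{9}] r2c9 has the single candidate 9 ⇒ r2c9=9.
Step 35. [r2c4∈{5}] r2c4 has the single candidate 5, so r2c4=5.
Step 36. [r4c6∈{9}] r4c6 is down to just 9, so r4c6=9.

Answer: 6 5 2 9 7 3 4 8 1 / 1 3 8 5 4 6 2 7 9 / 9 7 4 1 2 8 6 3 5 / 4 2 3 7 5 9 8 1 6 / 7 8 6 4 3 1 9 5 2 / 5 9 1 8 6 2 7 4 3 / 3 4 9 6 8 5 1 2 7 / 8 1 5 2 9 7 3 6 4 / 2 6 7 3 1 4 5 9 8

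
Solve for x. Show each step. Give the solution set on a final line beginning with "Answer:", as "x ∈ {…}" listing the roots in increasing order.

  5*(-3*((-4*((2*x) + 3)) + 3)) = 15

Step 1. [5*(-3*((-4*((2*x) + 3)) + 3)) = 15] leading coefficient 5: divide by 5, so div: -3*((-4*((2*x) + 3)) + 3) = 3.
Step 2. [-3*((-4*((2*x) + 3)) + 3) = 3] divide by the outer -3 ⇒ div: (-4*((2*x) + 3)) + 3 = -1.
Step 3. [(-4*((2*x) + 3)) + 3 = -1] +3 is outermost — subtract 3 both sides. So sub: -4*((2*x) + 3) = -4.
Step 4. [-4*((2*x) + 3) = -4] LHS = -4·(…); ÷-4 both sides. So div: (2*x) + 3 = 1.
Step 5. [(2*x) + 3 = 1] subtract 3: x sits inside (… + 3), so sub: 2*x = -2.
Step 6. [2*x = -2] LHS = 2·(…); ÷2 both sides ⇒ div: x = -1.

Answer: x ∈ {-1}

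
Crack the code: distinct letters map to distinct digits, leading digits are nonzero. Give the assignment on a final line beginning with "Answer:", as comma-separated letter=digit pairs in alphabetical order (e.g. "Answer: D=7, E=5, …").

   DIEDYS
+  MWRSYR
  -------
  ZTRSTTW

Step 1. [col 1: S + R ≡ W (mod 10)] several values work for W in column 1 (S + R ≡ W (mod 10), carry-in 0); try W=5 ⇒ W=5.
Step 2. [col 1: S + R ≡ W (mod 10)] several values work for R in column 1 (S + R ≡ W (mod 10), carry-in 0); try R=7, so R=7.
Step 3. [Z] Z is the leading digit of a 7-digit sum of two 6-digit numbers; the final carry is exactly 1. So Z=1.
Step 4. [col 1: S + R ≡ W (mod 10)] in column 1 we have S+R≡W with carry-in 0; given R=7, W=5 and digits 1,5,7 already taken and all letters distinct, that pins S to 8 ⇒ S=8.
Step 5. [col 2: Y + Y ≡ T (mod 10)] Y=6 is one option consistent with column 2 (Y + Y ≡ T (mod 10), carry-in 1) — take it, so Y=6.
Step 6. [col 2: Y + Y ≡ T (mod 10)] in column 2 we have Y+Y≡T with carry-in 1; given Y=6 and digits 1,5,6,7,8 already taken and all letters distinct, that pins T to 3, so T=3.
Step 7. [col 3: D + S ≡ T (mod 10)] from column 3 (S=8, T=3, carry-in 1, digits 1,3,5,6,7,8 already taken and all letters distinct): D must equal 4 ⇒ D=4.
Step 8. [col 4: E + R ≡ S (mod 10)] column 4 reads E+R+carry(1)=S with R=7, S=8; with digits 1,3,4,5,6,7,8 already taken and all letters distinct, the only value for E is 0 ⇒ E=0.
Step 9. [col 5: I + W ≡ R (mod 10)] column 5 reads I+W+carry(0)=R with W=5, R=7; with digits 0,1,3,4,5,6,7,8 already taken and all letters distinct, the only value for I is 2 ⇒ I=2.
Step 10. [col 6: D + M ≡ T (mod 10)] column 6: given D=4, T=3, carry-in 0, and digits 0,1,2,3,4,5,6,7,8 already taken and all letters distinct, D+M≡T (mod 10) forces M=9 ⇒ M=9.

Answer: D=4, E=0, I=2, M=9, R=7, S=8, T=3, W=5, Y=6, Z=1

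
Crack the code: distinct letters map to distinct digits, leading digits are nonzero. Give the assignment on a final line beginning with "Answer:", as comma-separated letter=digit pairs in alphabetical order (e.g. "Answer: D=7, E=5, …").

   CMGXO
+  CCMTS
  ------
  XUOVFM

Step 1. [col 1: O + S ≡ M (mod 10)] column 1 (O + S ≡ M (mod 10), carry-in 0) doesn't pin S yet; pick S=2 and continue, so S=2.
Step 2. [col 1: O + S ≡ M (mod 10)] column 1 (O + S ≡ M (mod 10), carry-in 0) doesn't pin M yet; pick M=8 and continue, so M=8.
Step 3. [col 1: O + S ≡ M (mod 10)] column 1 reads O+S+carry(0)=M with S=2, M=8; with digits 2,8 already taken and all letters distinct, the only value for O is 6, so O=6.
Step 4. [col 2: X + T ≡ F (mod 10)] column 2 (X + T ≡ F (mod 10), carry-in 0) doesn't pin T yet; pick T=9 and continue. So T=9.
Step 5. [col 2: X + T ≡ F (mod 10)] F=0 is one option consistent with column 2 (X + T ≡ F (mod 10), carry-in 0) — take it ⇒ F=0.
Step 6. [col 2: X + T ≡ F (mod 10)] column 2: given T=9, F=0, carry-in 0, and digits 0,2,6,8,9 already taken and all letters distinct, X+T≡F (mod 10) forces X=1 ⇒ X=1.
Step 7. [col 3: G + M ≡ V (mod 10)] V=3 is one option consistent with column 3 (G + M ≡ V (mod 10), carry-in 1) — take it ⇒ V=3.
Step 8. [col 3: G + M ≡ V (mod 10)] from column 3 (M=8, V=3, carry-in 1, digits 0,1,2,3,6,8,9 already taken and all letters distinct): G must equal 4, so G=4.
Step 9. [col 4: M + C ≡ O (mod 10)] column 4 reads M+C+carry(1)=O with M=8, O=6; with digits 0,1,2,3,4,6,8,9 already taken and all letters distinct, the only value for C is 7. So C=7.
Step 10. [col 5: C + C ≡ U (mod 10)] in column 5 we have C+C≡U with carry-in 1; given C=7 and digits 0,1,2,3,4,6,7,8,9 already taken and all letters distinct, that pins U to 5. So U=5.

Answer: C=7, F=0, G=4, M=8, O=6, S=2, T=9, U=5, V=3, X=1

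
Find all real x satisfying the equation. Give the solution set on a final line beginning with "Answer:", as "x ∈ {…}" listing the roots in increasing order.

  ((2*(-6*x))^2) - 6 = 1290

Step 1. [((2*(-6*x))^2) - 6 = 1290] the outer -6 inverts by adding 6, so sub: (2*(-6*x))^2 = 1296.
Step 2. [(2*(-6*x))^2 = 1296] LHS squared, RHS 1296 ≥ 0: apply √ (±) ⇒ sqrt: 2*(-6*x) = 36 or -36.
Step 3. [2*(-6*x) = 36 or -36] LHS = 2·(…); ÷2 both sides ⇒ div: -6*x = 18 or -18.
Step 4. [-6*x = 18 or -18] leading coefficient -6: divide by -6, so div: x = -3 or 3.

Answer: x ∈ {-3, 3}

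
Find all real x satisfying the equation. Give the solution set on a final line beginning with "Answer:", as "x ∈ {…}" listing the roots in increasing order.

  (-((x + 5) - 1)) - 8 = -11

Step 1. [(-((x + 5) - 1)) - 8 = -11] the outer -8 inverts by adding 8. So sub: -((x + 5) - 1) = -3.
Step 2. [-((x + 5) - 1) = -3] leading − — multiply by −1 ⇒ neg: (x + 5) - 1 = 3.
Step 3. [(x + 5) - 1 = 3] 1 comes off first (add 1), so sub: x + 5 = 4.
Step 4. [x + 5 = 4] the outer +5 inverts by subtracting 5 ⇒ sub: x = -1.

Answer: x ∈ {-1}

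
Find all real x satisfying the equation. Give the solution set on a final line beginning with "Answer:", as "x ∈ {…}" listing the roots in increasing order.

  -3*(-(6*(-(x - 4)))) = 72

Step 1. [-3*(-(6*(-(x - 4)))) = 72] LHS = -3·(…); ÷-3 both sides, so div: -(6*(-(x - 4))) = -24.
Step 2. [-(6*(-(x - 4))) = -24] flip signs both sides, so neg: 6*(-(x - 4)) = 24.
Step 3. [6*(-(x - 4)) = 24] divide by the outer 6, so div: -(x - 4) = 4.
Step 4. [-(x - 4) = 4] LHS negated; negate both sides, so neg: x - 4 = -4.
Step 5. [x - 4 = -4] -4 is outermost — add 4 both sides ⇒ sub: x = 0.

Answer: x ∈ {0}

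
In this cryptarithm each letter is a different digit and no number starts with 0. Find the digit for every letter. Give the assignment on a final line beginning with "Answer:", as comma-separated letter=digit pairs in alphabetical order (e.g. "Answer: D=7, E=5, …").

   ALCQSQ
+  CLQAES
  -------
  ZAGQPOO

Step 1. [col 1: Q + S ≡ O (mod 10)] column 1 (Q + S ≡ O (mod 10), carry-in 0) doesn't pin O yet; pick O=0 and continue. So O=0.
Step 2. [Z] adding two 6-digit numbers gives at most 6+1 digits, and here it does — Z is that final carry and must be 1. So Z=1.
Step 3. [col 1: Q + S ≡ O (mod 10)] no forcing yet in column 1 (carry-in 0); Q=8 is free and consistent — try it ⇒ Q=8.
Step 4. [col 1: Q + S ≡ O (mod 10)] from column 1 (Q=8, O=0, carry-in 0, digits 0,1,8 already taken and all letters distinct): S must equal 2. So S=2.
Step 5. [col 2: S + E ≡ O (mod 10)] from column 2 (S=2, O=0, carry-in 1, digits 0,1,2,8 already taken and all letters distinct): E must equal 7, so E=7.
Step 6. [col 3: Q + A ≡ P (mod 10)] no forcing yet in column 3 (carry-in 1); P=4 is free and consistent — try it, so P=4.
Step 7. [col 3: Q + A ≡ P (mod 10)] from column 3 (Q=8, P=4, carry-in 1, digits 0,1,2,4,7,8 already taken and all letters distinct): A must equal 5. So A=5.
Step 8. [col 4: C + Q ≡ Q (mod 10)] in column 4 we have C+Q≡Q with carry-in 1; given Q=8 and digits 0,1,2,4,5,7,8 already taken and all letters distinct, that pins C to 9 ⇒ C=9.
Step 9. [col 5: L + L ≡ G (mod 10)] from column 5 (nothing yet, carry-in 1, digits 0,1,2,4,5,7,8,9 already taken and all letters distinct): G must equal 3. So G=3.
Step 10. [col 5: L + L ≡ G (mod 10)] column 5 reads L+L+carry(1)=G with G=3; with digits 0,1,2,3,4,5,7,8,9 already taken and all letters distinct, the only value for L is 6, so L=6.

Answer: A=5, C=9, E=7, G=3, L=6, O=0, P=4, Q=8, S=2, Z=1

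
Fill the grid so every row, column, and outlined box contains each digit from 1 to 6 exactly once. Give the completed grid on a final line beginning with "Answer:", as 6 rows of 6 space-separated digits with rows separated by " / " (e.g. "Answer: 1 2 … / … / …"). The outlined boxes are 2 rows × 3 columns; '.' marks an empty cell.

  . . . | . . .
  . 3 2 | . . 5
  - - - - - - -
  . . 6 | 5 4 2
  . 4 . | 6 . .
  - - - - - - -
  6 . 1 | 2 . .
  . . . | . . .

Step 1. [r5c2∈{5}] nothing but 5 survives at r5c2 ⇒ r5c2=5.
Step 2. [r5c5∈{3}] r5c5 is down to just 3 ⇒ r5c5=3.
Step 3. [r4c5∈{1}] r4c5 is down to just 1. So r4c5=1.
Step 4. [r3c1∈{1,3}] 3 has one home in row 3: r3c1, so r3c1=3.
Step 5. [r1c4∈{1,3,4}] in col 4, 3 fits only at r1c4, so r1c4=3.
Step 6. [r5c6∈{4}] r5c6 is down to just 4. So r5c6=4.
Step 7. [r1c2∈{1,6}] col 2 places 6 nowhere but r1c2, so r1c2=6.
Step 8. [r1c6∈{1}] r1c6 has the single candidate 1 ⇒ r1c6=1.
Step 9. [r4c3∈{5}] r4c3 is down to just 5 ⇒ r4c3=5.
Step 10. [r1c3∈{4}] only 4 remains possible at r1c3, so r1c3=4.
Step 11. [r6c6∈{6}] r6c6 is down to just 6 ⇒ r6c6=6.
Step 12. [r6c1∈{2,4}] row 6 places 4 nowhere but r6c1, so r6c1=4.
Step 13. [r2c5∈{6}] only 6 remains possible at r2c5 ⇒ r2c5=6.
Step 14. [r6c5∈{5}] r6c5's peers cover all but 5, so r6c5=5.
Step 15. [r4c1∈{2}] only 2 remains possible at r4c1, so r4c1=2.
Step 16. [r6c2∈{2}] r6c2 has the single candidate 2, so r6c2=2.
Step 17. [r4c6∈{3}] r4c6's peers cover all but 3, so r4c6=3.
Step 18. [r6c3∈{3}] only 3 remains possible at r6c3. So r6c3=3.
Step 19. [r1c1∈{5}] r1c1 has the single candidate 5, so r1c1=5.
Step 20. [r6c4∈{1}] r6c4's peers cover all but 1 ⇒ r6c4=1.
Step 21. [r1c5∈{2}] r1c5's peers cover all but 2, so r1c5=2.
Step 22. [r2c4∈{4}] nothing but 4 survives at r2c4, so r2c4=4.
Step 23. [r2c1∈{1}] only 1 remains possible at r2c1 ⇒ r2c1=1.
Step 24. [r3c2∈{1}] nothing but 1 survives at r3c2. So r3c2=1.

Answer: 5 6 4 3 2 1 / 1 3 2 4 6 5 / 3 1 6 5 4 2 / 2 4 5 6 1 3 / 6 5 1 2 3 4 / 4 2 3 1 5 6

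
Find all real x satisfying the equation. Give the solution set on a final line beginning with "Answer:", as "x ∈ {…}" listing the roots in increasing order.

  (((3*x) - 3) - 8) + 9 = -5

Step 1. [(((3*x) - 3) - 8) + 9 = -5] +9 is outermost — subtract 9 both sides ⇒ sub: ((3*x) - 3) - 8 = -14.
Step 2. [((3*x) - 3) - 8 = -14] -8 is outermost — add 8 both sides. So sub: (3*x) - 3 = -6.
Step 3. [(3*x) - 3 = -6] 3 divides every term; factor it out ⇒ factor: x - 1 = -2.
Step 4. [x - 1 = -2] peel the -1: add 1 from each side ⇒ sub: x = -1.

Answer: x ∈ {-1}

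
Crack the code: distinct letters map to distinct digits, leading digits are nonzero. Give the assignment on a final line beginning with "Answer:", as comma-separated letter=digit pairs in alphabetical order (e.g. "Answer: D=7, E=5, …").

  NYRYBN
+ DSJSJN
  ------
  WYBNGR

Step 1. [col 1: N + N ≡ R (mod 10)] several values work for R in column 1 (N + N ≡ R (mod 10), carry-in 0); try R=4 ⇒ R=4.
Step 2. [col 1: N + N ≡ R (mod 10)] no forcing yet in column 1 (carry-in 0); N=2 is free and consistent — try it, so N=2.
Step 3. [col 2: B + J ≡ G (mod 10)] G=7 is one option consistent with column 2 (B + J ≡ G (mod 10), carry-in 0) — take it ⇒ G=7.
Step 4. [col 2: B + J ≡ G (mod 10)] no forcing yet in column 2 (carry-in 0); B=1 is free and consistent — try it ⇒ B=1.
Step 5. [col 2: B + J ≡ G (mod 10)] column 2: given B=1, G=7, carry-in 0, and digits 1,2,4,7 already taken and all letters distinct, B+J≡G (mod 10) forces J=6, so J=6.
Step 6. [col 3: Y + S ≡ N (mod 10)] no forcing yet in column 3 (carry-in 0); S=9 is free and consistent — try it ⇒ S=9.
Step 7. [col 3: Y + S ≡ N (mod 10)] in column 3 we have Y+S≡N with carry-in 0; given S=9, N=2 and digits 1,2,4,6,7,9 already taken and all letters distinct, that pins Y to 3, so Y=3.
Step 8. [col 6: N + D ≡ W (mod 10)] in column 6 we have N+D≡W with carry-in 1; given N=2 and digits 1,2,3,4,6,7,9 already taken and all letters distinct, that pins W to 8 ⇒ W=8.
Step 9. [col 6: N + D ≡ W (mod 10)] from column 6 (N=2, W=8, carry-in 1, digits 1,2,3,4,6,7,8,9 already taken and all letters distinct): D must equal 5 ⇒ D=5.

Answer: B=1, D=5, G=7, J=6, N=2, R=4, S=9, W=8, Y=3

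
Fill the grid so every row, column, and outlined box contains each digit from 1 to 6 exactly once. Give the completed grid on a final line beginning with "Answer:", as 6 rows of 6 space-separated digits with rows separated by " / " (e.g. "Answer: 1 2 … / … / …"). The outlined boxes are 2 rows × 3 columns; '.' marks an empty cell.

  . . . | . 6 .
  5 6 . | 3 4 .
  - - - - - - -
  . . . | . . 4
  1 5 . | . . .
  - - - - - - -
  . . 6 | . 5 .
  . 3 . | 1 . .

Step 1. [r6c5∈{2}] r6c5's peers cover all but 2 ⇒ r6c5=2.
Step 2. [r3c2∈{2}] nothing but 2 survives at r3c2. So r3c2=2.
Step 3. [r6c1∈{4}] r6c1 is down to just 4 ⇒ r6c1=4.
Step 4. [r3c3∈{3}] only 3 remains possible at r3c3 ⇒ r3c3=3.
Step 5. [r1c6∈{1,2,5}] 5 has one home in col 6: r1c6. So r1c6=5.
Step 6. [r1c4∈{2}] r1c4 has the single candidate 2 ⇒ r1c4=2.
Step 7. [r4c4∈{6}] r4c4 has the single candidate 6 ⇒ r4c4=6.
Step 8. [r1c2∈{1,4}] col 2 places 4 nowhere but r1c2 ⇒ r1c2=4.
Step 9. [r4c5∈{3}] r4c5's peers cover all but 3. So r4c5=3.
Step 10. [r2c3∈{1,2}] r2c3 is the only open cell in row 2 admitting 2 ⇒ r2c3=2.
Step 11. [r1c3∈{1}] nothing but 1 survives at r1c3. So r1c3=1.
Step 12. [r5c2∈{1}] r5c2's peers cover all but 1. So r5c2=1.
Step 13. [r3c5∈{1}] r3c5's peers cover all but 1. So r3c5=1.
Step 14. [r6c3∈{5}] r6c3 has the single candidate 5. So r6c3=5.
Step 15. [r1c1∈{3}] nothing but 3 survives at r1c1. So r1c1=3.
Step 16. [r3c1∈{6}] r3c1's peers cover all but 6 ⇒ r3c1=6.
Step 17. [r5c1∈{2}] nothing but 2 survives at r5c1. So r5c1=2.
Step 18. [r6c6∈{6}] nothing but 6 survives at r6c6 ⇒ r6c6=6.
Step 19. [r3c4∈{5}] nothing but 5 survives at r3c4 ⇒ r3c4=5.
Step 20. [r5c4∈{4}] r5c4 has the single candidate 4 ⇒ r5c4=4.
Step 21. [r5c6∈{3}] nothing but 3 survives at r5c6 ⇒ r5c6=3.
Step 22. [r4c6∈{2}] r4c6's peers cover all but 2 ⇒ r4c6=2.
Step 23. [r2c6∈{1}] r2c6 is down to just 1, so r2c6=1.
Step 24. [r4c3∈{4}] only 4 remains possible at r4c3, so r4c3=4.

Answer: 3 4 1 2 6 5 / 5 6 2 3 4 1 / 6 2 3 5 1 4 / 1 5 4 6 3 2 / 2 1 6 4 5 3 / 4 3 5 1 2 6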